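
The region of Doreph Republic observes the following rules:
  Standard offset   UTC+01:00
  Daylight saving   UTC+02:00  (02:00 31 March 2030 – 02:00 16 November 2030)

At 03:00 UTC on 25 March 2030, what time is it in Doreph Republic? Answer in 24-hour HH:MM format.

04:00

At the standard offset (UTC+01:00), 03:00 UTC + 1h = 04:00 Doreph Republic standard time.
The standard-time date in Doreph Republic, 25 March 2030, does not fall between 31 March and 16 November, so daylight saving is not in effect and Doreph Republic is at UTC+01:00.
03:00 UTC + 1h = 04:00 local.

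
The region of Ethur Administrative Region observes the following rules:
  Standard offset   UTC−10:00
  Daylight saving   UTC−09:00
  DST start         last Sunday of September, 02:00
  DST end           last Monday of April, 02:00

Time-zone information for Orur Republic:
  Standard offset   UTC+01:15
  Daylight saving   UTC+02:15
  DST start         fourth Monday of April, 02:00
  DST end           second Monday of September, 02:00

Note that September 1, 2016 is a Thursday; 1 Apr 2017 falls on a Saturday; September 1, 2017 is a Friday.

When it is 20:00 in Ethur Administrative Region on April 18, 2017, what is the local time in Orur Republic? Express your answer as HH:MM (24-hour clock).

1 September 2016 is a Thursday, so Sundays fall on 4, 11, 18, 25; the last is September 25.
1 April 2017 is a Saturday, so Mondays fall on 3, 10, 17, 24; the last is April 24.
April 18, 2017 falls between 25 September 2016 and 24 April 2017, so daylight saving is in effect and Ethur Administrative Region is at UTC−09:00.
20:00 Ethur Administrative Region + 9h = 05:00 UTC (rolling into the next day, 19 April 2017).
1 April 2017 is a Saturday, so the first Monday is April 3 and the fourth is April 24.
1 September 2017 is a Friday, so the first Monday is September 4 and the second is September 11.
At the standard offset (UTC+01:15), 05:00 UTC + 1h15m = 06:15 Orur Republic standard time.
Daylight saving runs 24 April – 11 September; the standard-time date in Orur Republic, April 19, 2017, is outside that window, so Orur Republic is on standard time at UTC+01:15.
05:00 UTC + 1h15m = 06:15 Orur Republic.

06:15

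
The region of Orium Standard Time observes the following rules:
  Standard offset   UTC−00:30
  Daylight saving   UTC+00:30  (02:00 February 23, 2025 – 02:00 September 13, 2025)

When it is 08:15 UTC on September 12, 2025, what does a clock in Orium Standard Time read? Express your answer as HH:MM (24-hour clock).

08:45

At the standard offset (UTC−00:30), 08:15 UTC − 0h30m = 07:45 Orium Standard Time standard time.
The standard-time date in Orium Standard Time, September 12, 2025, lies within the daylight-saving period (23 February – 13 September), so Orium Standard Time is on daylight time, UTC+00:30.
08:15 UTC + 0h30m = 08:45 local.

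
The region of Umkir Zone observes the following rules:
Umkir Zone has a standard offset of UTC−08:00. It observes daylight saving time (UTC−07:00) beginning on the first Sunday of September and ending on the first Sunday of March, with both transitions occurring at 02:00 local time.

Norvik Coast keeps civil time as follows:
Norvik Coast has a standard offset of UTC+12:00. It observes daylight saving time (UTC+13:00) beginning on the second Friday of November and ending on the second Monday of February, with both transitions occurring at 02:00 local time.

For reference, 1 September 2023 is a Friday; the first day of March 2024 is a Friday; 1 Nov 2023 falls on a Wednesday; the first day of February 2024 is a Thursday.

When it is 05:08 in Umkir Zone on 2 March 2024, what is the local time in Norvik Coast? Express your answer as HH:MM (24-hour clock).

1 September 2023 is a Friday, so the first Sunday is September 3.
1 March 2024 is a Friday, so the first Sunday is March 3.
Daylight saving runs 3 September 2023 – 3 March 2024; 2 March 2024 is inside that window, so Umkir Zone is at UTC−07:00.
05:08 Umkir Zone + 7h = 12:08 UTC.
1 November 2023 is a Wednesday, so the first Friday is November 3 and the second is November 10.
1 February 2024 is a Thursday, so the first Monday is February 5 and the second is February 12.
At the standard offset (UTC+12:00), 12:08 UTC + 12h = 00:08 Norvik Coast standard time (rolling into the next day, 3 March 2024).
The standard-time date in Norvik Coast, 3 March 2024, is outside the daylight-saving period (10 November 2023 – 12 February 2024), so Norvik Coast is on standard time, UTC+12:00.
12:08 UTC + 12h = 00:08 Norvik Coast (rolling into the next day, 3 March 2024).

00:08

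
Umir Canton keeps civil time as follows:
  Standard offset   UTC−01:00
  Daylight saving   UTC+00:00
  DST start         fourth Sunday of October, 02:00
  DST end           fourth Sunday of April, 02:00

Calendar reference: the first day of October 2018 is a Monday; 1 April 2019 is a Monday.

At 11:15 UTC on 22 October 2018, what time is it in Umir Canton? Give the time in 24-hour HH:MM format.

10:15

1 October 2018 is a Monday, so the first Sunday is October 7 and the fourth is October 28.
1 April 2019 is a Monday, so the first Sunday is April 7 and the fourth is April 28.
At the standard offset (UTC−01:00), 11:15 UTC − 1h = 10:15 Umir Canton standard time.
The standard-time date in Umir Canton, 22 October 2018, does not fall between 28 October 2018 and 28 April 2019, so daylight saving is not in effect and Umir Canton is at UTC−01:00.
11:15 UTC − 1h = 10:15 local.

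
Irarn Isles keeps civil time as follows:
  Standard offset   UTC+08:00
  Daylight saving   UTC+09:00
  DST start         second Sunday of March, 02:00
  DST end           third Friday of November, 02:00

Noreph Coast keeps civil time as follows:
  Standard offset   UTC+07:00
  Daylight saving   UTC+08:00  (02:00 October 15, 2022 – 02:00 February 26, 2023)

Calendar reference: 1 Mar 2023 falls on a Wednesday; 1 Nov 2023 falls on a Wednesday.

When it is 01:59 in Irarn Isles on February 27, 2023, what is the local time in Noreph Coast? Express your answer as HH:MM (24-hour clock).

1 March 2023 is a Wednesday, so the first Sunday is March 5 and the second is March 12.
1 November 2023 is a Wednesday, so the first Friday is November 3 and the third is November 17.
February 27, 2023 does not fall between 12 March and 17 November, so daylight saving is not in effect and Irarn Isles is at UTC+08:00.
01:59 Irarn Isles − 8h = 17:59 UTC (rolling into the previous day, 26 February 2023).
At the standard offset (UTC+07:00), 17:59 UTC + 7h = 00:59 Noreph Coast standard time (rolling into the next day, 27 February 2023).
The standard-time date in Noreph Coast, February 27, 2023, does not fall between 15 October 2022 and 26 February 2023, so daylight saving is not in effect and Noreph Coast is at UTC+07:00.
17:59 UTC + 7h = 00:59 Noreph Coast (rolling into the next day, 27 February 2023).

00:59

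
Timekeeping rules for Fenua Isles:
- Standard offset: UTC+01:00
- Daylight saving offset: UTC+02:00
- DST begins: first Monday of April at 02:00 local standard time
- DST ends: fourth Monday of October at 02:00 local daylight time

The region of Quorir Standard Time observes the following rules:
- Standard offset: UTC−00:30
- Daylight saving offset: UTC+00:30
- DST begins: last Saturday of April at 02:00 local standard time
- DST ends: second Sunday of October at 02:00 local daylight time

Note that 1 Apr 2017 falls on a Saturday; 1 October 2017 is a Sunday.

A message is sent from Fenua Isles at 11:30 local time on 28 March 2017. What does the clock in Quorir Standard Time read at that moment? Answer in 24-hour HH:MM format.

10:00

1 April 2017 is a Saturday, so the first Monday is April 3.
1 October 2017 is a Sunday, so the first Monday is October 2 and the fourth is October 23.
28 March 2017 is outside the daylight-saving period (3 April – 23 October), so Fenua Isles is on standard time, UTC+01:00.
11:30 Fenua Isles − 1h = 10:30 UTC.
1 April 2017 is a Saturday, so Saturdays fall on 1, 8, 15, 22, 29; the last is April 29.
1 October 2017 is a Sunday, so the first Sunday is October 1 and the second is October 8.
At the standard offset (UTC−00:30), 10:30 UTC − 0h30m = 10:00 Quorir Standard Time standard time.
Daylight saving runs 29 April – 8 October; the standard-time date in Quorir Standard Time, 28 March 2017, is outside that window, so Quorir Standard Time is on standard time at UTC−00:30.
10:30 UTC − 0h30m = 10:00 Quorir Standard Time.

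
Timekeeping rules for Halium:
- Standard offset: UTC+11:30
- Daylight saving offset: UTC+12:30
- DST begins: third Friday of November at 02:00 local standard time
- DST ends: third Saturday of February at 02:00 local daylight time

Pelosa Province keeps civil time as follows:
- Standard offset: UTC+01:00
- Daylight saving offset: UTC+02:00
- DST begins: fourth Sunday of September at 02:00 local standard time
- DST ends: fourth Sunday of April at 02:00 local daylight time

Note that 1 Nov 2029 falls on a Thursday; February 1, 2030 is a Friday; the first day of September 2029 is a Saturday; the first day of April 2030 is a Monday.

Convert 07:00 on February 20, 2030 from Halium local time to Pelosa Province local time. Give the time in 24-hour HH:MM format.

1 November 2029 is a Thursday, so the first Friday is November 2 and the third is November 16.
1 February 2030 is a Friday, so the first Saturday is February 2 and the third is February 16.
February 20, 2030 is outside the daylight-saving period (16 November 2029 – 16 February 2030), so Halium is on standard time, UTC+11:30.
07:00 Halium − 11h30m = 19:30 UTC (rolling into the previous day, 19 February 2030).
1 September 2029 is a Saturday, so the first Sunday is September 2 and the fourth is September 23.
1 April 2030 is a Monday, so the first Sunday is April 7 and the fourth is April 28.
At the standard offset (UTC+01:00), 19:30 UTC + 1h = 20:30 Pelosa Province standard time.
The standard-time date in Pelosa Province, February 19, 2030, lies within the daylight-saving period (23 September 2029 – 28 April 2030), so Pelosa Province is on daylight time, UTC+02:00.
19:30 UTC + 2h = 21:30 Pelosa Province.

21:30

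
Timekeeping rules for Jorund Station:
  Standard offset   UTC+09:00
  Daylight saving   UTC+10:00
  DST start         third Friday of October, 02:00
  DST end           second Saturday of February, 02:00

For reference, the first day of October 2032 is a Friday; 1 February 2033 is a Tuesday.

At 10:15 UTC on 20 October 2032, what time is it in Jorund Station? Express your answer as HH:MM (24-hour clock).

20:15

1 October 2032 is a Friday, so the first Friday is October 1 and the third is October 15.
1 February 2033 is a Tuesday, so the first Saturday is February 5 and the second is February 12.
At the standard offset (UTC+09:00), 10:15 UTC + 9h = 19:15 Jorund Station standard time.
The standard-time date in Jorund Station, 20 October 2032, lies within the daylight-saving period (15 October 2032 – 12 February 2033), so Jorund Station is on daylight time, UTC+10:00.
10:15 UTC + 10h = 20:15 local.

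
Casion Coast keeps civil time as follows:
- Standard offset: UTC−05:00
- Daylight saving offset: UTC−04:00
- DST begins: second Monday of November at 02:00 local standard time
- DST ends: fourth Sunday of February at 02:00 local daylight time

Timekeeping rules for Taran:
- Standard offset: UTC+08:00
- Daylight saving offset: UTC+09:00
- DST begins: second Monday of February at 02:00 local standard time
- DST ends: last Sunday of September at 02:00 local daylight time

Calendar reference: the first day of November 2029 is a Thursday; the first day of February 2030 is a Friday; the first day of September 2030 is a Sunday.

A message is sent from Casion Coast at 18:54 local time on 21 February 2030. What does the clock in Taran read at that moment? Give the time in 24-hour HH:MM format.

1 November 2029 is a Thursday, so the first Monday is November 5 and the second is November 12.
1 February 2030 is a Friday, so the first Sunday is February 3 and the fourth is February 24.
21 February 2030 falls between 12 November 2029 and 24 February 2030, so daylight saving is in effect and Casion Coast is at UTC−04:00.
18:54 Casion Coast + 4h = 22:54 UTC.
1 February 2030 is a Friday, so the first Monday is February 4 and the second is February 11.
1 September 2030 is a Sunday, so Sundays fall on 1, 8, 15, 22, 29; the last is September 29.
At the standard offset (UTC+08:00), 22:54 UTC + 8h = 06:54 Taran standard time (rolling into the next day, 22 February 2030).
Daylight saving runs 11 February – 29 September; the standard-time date in Taran, 22 February 2030, is inside that window, so Taran is at UTC+09:00.
22:54 UTC + 9h = 07:54 Taran (rolling into the next day, 22 February 2030).

07:54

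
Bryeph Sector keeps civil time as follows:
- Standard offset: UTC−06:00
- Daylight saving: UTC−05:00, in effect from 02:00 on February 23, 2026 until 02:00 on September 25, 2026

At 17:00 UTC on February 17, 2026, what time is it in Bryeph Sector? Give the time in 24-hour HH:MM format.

11:00

At the standard offset (UTC−06:00), 17:00 UTC − 6h = 11:00 Bryeph Sector standard time.
The standard-time date in Bryeph Sector, February 17, 2026, does not fall between 23 February and 25 September, so daylight saving is not in effect and Bryeph Sector is at UTC−06:00.
17:00 UTC − 6h = 11:00 local.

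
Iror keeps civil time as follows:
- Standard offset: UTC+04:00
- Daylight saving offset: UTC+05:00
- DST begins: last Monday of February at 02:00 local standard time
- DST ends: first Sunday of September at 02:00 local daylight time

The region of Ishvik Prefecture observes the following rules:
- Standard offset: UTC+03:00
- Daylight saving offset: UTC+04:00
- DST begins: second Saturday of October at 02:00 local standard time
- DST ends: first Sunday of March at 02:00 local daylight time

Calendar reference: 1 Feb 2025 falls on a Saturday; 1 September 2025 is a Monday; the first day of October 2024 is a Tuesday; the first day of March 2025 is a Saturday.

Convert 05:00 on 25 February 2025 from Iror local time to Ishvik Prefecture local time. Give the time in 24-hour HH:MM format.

04:00

1 February 2025 is a Saturday, so Mondays fall on 3, 10, 17, 24; the last is February 24.
1 September 2025 is a Monday, so the first Sunday is September 7.
Daylight saving runs 24 February – 7 September; 25 February 2025 is inside that window, so Iror is at UTC+05:00.
05:00 Iror − 5h = 00:00 UTC.
1 October 2024 is a Tuesday, so the first Saturday is October 5 and the second is October 12.
1 March 2025 is a Saturday, so the first Sunday is March 2.
At the standard offset (UTC+03:00), 00:00 UTC + 3h = 03:00 Ishvik Prefecture standard time.
The standard-time date in Ishvik Prefecture, 25 February 2025, falls between 12 October 2024 and 2 March 2025, so daylight saving is in effect and Ishvik Prefecture is at UTC+04:00.
00:00 UTC + 4h = 04:00 Ishvik Prefecture.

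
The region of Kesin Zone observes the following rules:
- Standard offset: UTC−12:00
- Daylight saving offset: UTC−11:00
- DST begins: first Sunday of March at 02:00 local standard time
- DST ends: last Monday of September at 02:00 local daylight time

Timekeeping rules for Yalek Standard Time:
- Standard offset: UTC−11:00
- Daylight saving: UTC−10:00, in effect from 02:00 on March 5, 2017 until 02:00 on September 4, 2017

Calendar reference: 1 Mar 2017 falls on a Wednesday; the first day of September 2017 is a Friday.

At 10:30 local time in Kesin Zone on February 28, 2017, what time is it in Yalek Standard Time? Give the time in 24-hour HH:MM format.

1 March 2017 is a Wednesday, so the first Sunday is March 5.
1 September 2017 is a Friday, so Mondays fall on 4, 11, 18, 25; the last is September 25.
February 28, 2017 does not fall between 5 March and 25 September, so daylight saving is not in effect and Kesin Zone is at UTC−12:00.
10:30 Kesin Zone + 12h = 22:30 UTC.
At the standard offset (UTC−11:00), 22:30 UTC − 11h = 11:30 Yalek Standard Time standard time.
The standard-time date in Yalek Standard Time, February 28, 2017, does not fall between 5 March and 4 September, so daylight saving is not in effect and Yalek Standard Time is at UTC−11:00.
22:30 UTC − 11h = 11:30 Yalek Standard Time.

11:30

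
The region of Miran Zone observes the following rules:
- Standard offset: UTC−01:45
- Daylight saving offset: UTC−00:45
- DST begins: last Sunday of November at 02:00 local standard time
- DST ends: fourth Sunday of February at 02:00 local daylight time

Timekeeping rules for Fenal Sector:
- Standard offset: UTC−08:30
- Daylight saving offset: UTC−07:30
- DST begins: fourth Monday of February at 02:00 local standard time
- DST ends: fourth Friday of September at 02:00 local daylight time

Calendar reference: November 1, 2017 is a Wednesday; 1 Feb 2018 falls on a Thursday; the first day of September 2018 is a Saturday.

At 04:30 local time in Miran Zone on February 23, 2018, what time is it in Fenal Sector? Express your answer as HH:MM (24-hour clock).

1 November 2017 is a Wednesday, so Sundays fall on 5, 12, 19, 26; the last is November 26.
1 February 2018 is a Thursday, so the first Sunday is February 4 and the fourth is February 25.
Daylight saving runs 26 November 2017 – 25 February 2018; February 23, 2018 is inside that window, so Miran Zone is at UTC−00:45.
04:30 Miran Zone + 0h45m = 05:15 UTC.
1 February 2018 is a Thursday, so the first Monday is February 5 and the fourth is February 26.
1 September 2018 is a Saturday, so the first Friday is September 7 and the fourth is September 28.
At the standard offset (UTC−08:30), 05:15 UTC − 8h30m = 20:45 Fenal Sector standard time (rolling into the previous day, 22 February 2018).
The standard-time date in Fenal Sector, February 22, 2018, is outside the daylight-saving period (26 February – 28 September), so Fenal Sector is on standard time, UTC−08:30.
05:15 UTC − 8h30m = 20:45 Fenal Sector (rolling into the previous day, 22 February 2018).

20:45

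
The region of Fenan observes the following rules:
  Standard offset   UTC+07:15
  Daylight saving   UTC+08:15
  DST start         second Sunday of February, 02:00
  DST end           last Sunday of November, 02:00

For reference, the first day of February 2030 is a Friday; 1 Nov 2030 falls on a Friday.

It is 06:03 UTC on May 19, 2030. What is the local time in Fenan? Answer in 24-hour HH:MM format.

14:18

1 February 2030 is a Friday, so the first Sunday is February 3 and the second is February 10.
1 November 2030 is a Friday, so Sundays fall on 3, 10, 17, 24; the last is November 24.
At the standard offset (UTC+07:15), 06:03 UTC + 7h15m = 13:18 Fenan standard time.
Daylight saving runs 10 February – 24 November; the standard-time date in Fenan, May 19, 2030, is inside that window, so Fenan is at UTC+08:15.
06:03 UTC + 8h15m = 14:18 local.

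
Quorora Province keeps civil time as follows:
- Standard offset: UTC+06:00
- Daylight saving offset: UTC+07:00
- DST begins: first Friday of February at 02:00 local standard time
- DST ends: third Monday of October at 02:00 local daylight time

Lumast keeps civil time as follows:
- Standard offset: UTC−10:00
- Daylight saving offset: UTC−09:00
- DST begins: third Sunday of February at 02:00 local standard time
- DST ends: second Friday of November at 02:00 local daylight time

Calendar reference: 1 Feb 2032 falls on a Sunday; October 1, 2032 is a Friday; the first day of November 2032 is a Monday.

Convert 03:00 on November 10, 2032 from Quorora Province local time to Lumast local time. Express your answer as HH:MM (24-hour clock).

12:00

1 February 2032 is a Sunday, so the first Friday is February 6.
1 October 2032 is a Friday, so the first Monday is October 4 and the third is October 18.
November 10, 2032 does not fall between 6 February and 18 October, so daylight saving is not in effect and Quorora Province is at UTC+06:00.
03:00 Quorora Province − 6h = 21:00 UTC (rolling into the previous day, 9 November 2032).
1 February 2032 is a Sunday, so the first Sunday is February 1 and the third is February 15.
1 November 2032 is a Monday, so the first Friday is November 5 and the second is November 12.
At the standard offset (UTC−10:00), 21:00 UTC − 10h = 11:00 Lumast standard time.
The standard-time date in Lumast, November 9, 2032, falls between 15 February and 12 November, so daylight saving is in effect and Lumast is at UTC−09:00.
21:00 UTC − 9h = 12:00 Lumast.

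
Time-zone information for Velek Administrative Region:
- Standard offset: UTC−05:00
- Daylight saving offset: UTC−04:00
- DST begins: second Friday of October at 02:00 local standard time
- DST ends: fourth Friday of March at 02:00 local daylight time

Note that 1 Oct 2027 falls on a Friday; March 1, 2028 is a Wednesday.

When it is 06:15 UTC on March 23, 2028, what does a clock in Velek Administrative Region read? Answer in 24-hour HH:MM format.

1 October 2027 is a Friday, so the first Friday is October 1 and the second is October 8.
1 March 2028 is a Wednesday, so the first Friday is March 3 and the fourth is March 24.
At the standard offset (UTC−05:00), 06:15 UTC − 5h = 01:15 Velek Administrative Region standard time.
Daylight saving runs 8 October 2027 – 24 March 2028; the standard-time date in Velek Administrative Region, March 23, 2028, is inside that window, so Velek Administrative Region is at UTC−04:00.
06:15 UTC − 4h = 02:15 local.

02:15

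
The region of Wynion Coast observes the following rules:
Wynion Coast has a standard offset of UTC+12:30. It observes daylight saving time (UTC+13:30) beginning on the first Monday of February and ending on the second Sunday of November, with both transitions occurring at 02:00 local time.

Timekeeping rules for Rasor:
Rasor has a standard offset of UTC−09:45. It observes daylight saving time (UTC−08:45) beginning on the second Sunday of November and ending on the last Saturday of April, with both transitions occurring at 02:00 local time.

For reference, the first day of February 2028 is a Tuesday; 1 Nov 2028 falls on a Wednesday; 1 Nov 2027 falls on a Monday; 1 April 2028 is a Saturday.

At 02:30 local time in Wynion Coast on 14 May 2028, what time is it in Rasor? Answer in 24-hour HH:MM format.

03:15

1 February 2028 is a Tuesday, so the first Monday is February 7.
1 November 2028 is a Wednesday, so the first Sunday is November 5 and the second is November 12.
14 May 2028 lies within the daylight-saving period (7 February – 12 November), so Wynion Coast is on daylight time, UTC+13:30.
02:30 Wynion Coast − 13h30m = 13:00 UTC (rolling into the previous day, 13 May 2028).
1 November 2027 is a Monday, so the first Sunday is November 7 and the second is November 14.
1 April 2028 is a Saturday, so Saturdays fall on 1, 8, 15, 22, 29; the last is April 29.
At the standard offset (UTC−09:45), 13:00 UTC − 9h45m = 03:15 Rasor standard time.
Daylight saving runs 14 November 2027 – 29 April 2028; the standard-time date in Rasor, 13 May 2028, is outside that window, so Rasor is on standard time at UTC−09:45.
13:00 UTC − 9h45m = 03:15 Rasor.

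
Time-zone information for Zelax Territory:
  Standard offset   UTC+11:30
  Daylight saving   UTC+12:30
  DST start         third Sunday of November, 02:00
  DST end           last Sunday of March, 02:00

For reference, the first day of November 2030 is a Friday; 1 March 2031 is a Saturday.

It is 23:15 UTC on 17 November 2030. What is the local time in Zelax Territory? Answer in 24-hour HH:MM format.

11:45

1 November 2030 is a Friday, so the first Sunday is November 3 and the third is November 17.
1 March 2031 is a Saturday, so Sundays fall on 2, 9, 16, 23, 30; the last is March 30.
At the standard offset (UTC+11:30), 23:15 UTC + 11h30m = 10:45 Zelax Territory standard time (rolling into the next day, 18 November 2030).
The standard-time date in Zelax Territory, 18 November 2030, falls between 17 November 2030 and 30 March 2031, so daylight saving is in effect and Zelax Territory is at UTC+12:30.
23:15 UTC + 12h30m = 11:45 local (rolling into the next day, 18 November 2030).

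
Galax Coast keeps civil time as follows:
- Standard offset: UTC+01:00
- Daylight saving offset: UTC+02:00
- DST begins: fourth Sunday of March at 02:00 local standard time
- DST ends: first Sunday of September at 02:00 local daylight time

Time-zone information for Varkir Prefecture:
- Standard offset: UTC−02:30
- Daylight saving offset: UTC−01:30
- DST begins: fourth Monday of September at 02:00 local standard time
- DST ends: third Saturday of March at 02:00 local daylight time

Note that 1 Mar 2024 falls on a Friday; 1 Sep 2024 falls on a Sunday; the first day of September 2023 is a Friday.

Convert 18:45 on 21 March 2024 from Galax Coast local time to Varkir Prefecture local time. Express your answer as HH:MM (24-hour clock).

1 March 2024 is a Friday, so the first Sunday is March 3 and the fourth is March 24.
1 September 2024 is a Sunday, so the first Sunday is September 1.
21 March 2024 is outside the daylight-saving period (24 March – 1 September), so Galax Coast is on standard time, UTC+01:00.
18:45 Galax Coast − 1h = 17:45 UTC.
1 September 2023 is a Friday, so the first Monday is September 4 and the fourth is September 25.
1 March 2024 is a Friday, so the first Saturday is March 2 and the third is March 16.
At the standard offset (UTC−02:30), 17:45 UTC − 2h30m = 15:15 Varkir Prefecture standard time.
Daylight saving runs 25 September 2023 – 16 March 2024; the standard-time date in Varkir Prefecture, 21 March 2024, is outside that window, so Varkir Prefecture is on standard time at UTC−02:30.
17:45 UTC − 2h30m = 15:15 Varkir Prefecture.

15:15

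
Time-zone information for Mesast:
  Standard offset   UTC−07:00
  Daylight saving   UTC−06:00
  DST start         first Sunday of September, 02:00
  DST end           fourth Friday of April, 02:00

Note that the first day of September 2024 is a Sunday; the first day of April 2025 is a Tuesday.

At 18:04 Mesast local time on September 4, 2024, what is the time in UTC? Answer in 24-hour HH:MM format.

00:04

1 September 2024 is a Sunday, so the first Sunday is September 1.
1 April 2025 is a Tuesday, so the first Friday is April 4 and the fourth is April 25.
September 4, 2024 falls between 1 September 2024 and 25 April 2025, so daylight saving is in effect and Mesast is at UTC−06:00.
18:04 local + 6h = 00:04 UTC (rolling into the next day, 5 September 2024).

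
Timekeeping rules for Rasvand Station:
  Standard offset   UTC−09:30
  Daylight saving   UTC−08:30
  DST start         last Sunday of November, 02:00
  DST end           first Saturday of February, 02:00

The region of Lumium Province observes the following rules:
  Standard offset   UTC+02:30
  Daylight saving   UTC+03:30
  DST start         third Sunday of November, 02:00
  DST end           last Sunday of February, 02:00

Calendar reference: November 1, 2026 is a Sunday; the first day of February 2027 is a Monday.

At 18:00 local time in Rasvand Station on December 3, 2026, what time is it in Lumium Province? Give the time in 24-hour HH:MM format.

1 November 2026 is a Sunday, so Sundays fall on 1, 8, 15, 22, 29; the last is November 29.
1 February 2027 is a Monday, so the first Saturday is February 6.
December 3, 2026 lies within the daylight-saving period (29 November 2026 – 6 February 2027), so Rasvand Station is on daylight time, UTC−08:30.
18:00 Rasvand Station + 8h30m = 02:30 UTC (rolling into the next day, 4 December 2026).
1 November 2026 is a Sunday, so the first Sunday is November 1 and the third is November 15.
1 February 2027 is a Monday, so Sundays fall on 7, 14, 21, 28; the last is February 28.
At the standard offset (UTC+02:30), 02:30 UTC + 2h30m = 05:00 Lumium Province standard time.
The standard-time date in Lumium Province, December 4, 2026, falls between 15 November 2026 and 28 February 2027, so daylight saving is in effect and Lumium Province is at UTC+03:30.
02:30 UTC + 3h30m = 06:00 Lumium Province.

06:00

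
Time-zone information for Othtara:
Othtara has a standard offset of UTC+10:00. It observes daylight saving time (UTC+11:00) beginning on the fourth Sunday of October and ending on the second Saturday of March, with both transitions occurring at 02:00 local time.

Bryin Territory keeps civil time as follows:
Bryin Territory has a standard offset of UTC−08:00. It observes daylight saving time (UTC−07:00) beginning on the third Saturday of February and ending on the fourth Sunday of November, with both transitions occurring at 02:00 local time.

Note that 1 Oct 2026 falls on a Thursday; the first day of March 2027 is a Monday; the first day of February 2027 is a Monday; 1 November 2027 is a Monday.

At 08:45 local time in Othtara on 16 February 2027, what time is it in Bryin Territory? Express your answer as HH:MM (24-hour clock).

1 October 2026 is a Thursday, so the first Sunday is October 4 and the fourth is October 25.
1 March 2027 is a Monday, so the first Saturday is March 6 and the second is March 13.
16 February 2027 falls between 25 October 2026 and 13 March 2027, so daylight saving is in effect and Othtara is at UTC+11:00.
08:45 Othtara − 11h = 21:45 UTC (rolling into the previous day, 15 February 2027).
1 February 2027 is a Monday, so the first Saturday is February 6 and the third is February 20.
1 November 2027 is a Monday, so the first Sunday is November 7 and the fourth is November 28.
At the standard offset (UTC−08:00), 21:45 UTC − 8h = 13:45 Bryin Territory standard time.
The standard-time date in Bryin Territory, 15 February 2027, does not fall between 20 February and 28 November, so daylight saving is not in effect and Bryin Territory is at UTC−08:00.
21:45 UTC − 8h = 13:45 Bryin Territory.

13:45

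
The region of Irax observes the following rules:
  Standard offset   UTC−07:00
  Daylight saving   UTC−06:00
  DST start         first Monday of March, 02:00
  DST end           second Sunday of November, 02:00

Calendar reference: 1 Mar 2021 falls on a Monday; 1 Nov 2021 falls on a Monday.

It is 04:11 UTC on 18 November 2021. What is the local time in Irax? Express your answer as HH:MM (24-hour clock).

21:11

1 March 2021 is a Monday, so the first Monday is March 1.
1 November 2021 is a Monday, so the first Sunday is November 7 and the second is November 14.
At the standard offset (UTC−07:00), 04:11 UTC − 7h = 21:11 Irax standard time (rolling into the previous day, 17 November 2021).
The standard-time date in Irax, 17 November 2021, is outside the daylight-saving period (1 March – 14 November), so Irax is on standard time, UTC−07:00.
04:11 UTC − 7h = 21:11 local (rolling into the previous day, 17 November 2021).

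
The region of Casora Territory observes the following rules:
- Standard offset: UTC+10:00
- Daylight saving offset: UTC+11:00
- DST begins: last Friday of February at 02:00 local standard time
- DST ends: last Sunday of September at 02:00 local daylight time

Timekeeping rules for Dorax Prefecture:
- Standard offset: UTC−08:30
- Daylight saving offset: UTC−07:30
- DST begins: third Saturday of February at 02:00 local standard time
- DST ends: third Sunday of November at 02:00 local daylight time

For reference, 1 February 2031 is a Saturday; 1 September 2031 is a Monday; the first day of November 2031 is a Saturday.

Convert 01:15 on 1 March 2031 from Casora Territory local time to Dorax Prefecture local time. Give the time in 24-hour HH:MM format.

06:45

1 February 2031 is a Saturday, so Fridays fall on 7, 14, 21, 28; the last is February 28.
1 September 2031 is a Monday, so Sundays fall on 7, 14, 21, 28; the last is September 28.
Daylight saving runs 28 February – 28 September; 1 March 2031 is inside that window, so Casora Territory is at UTC+11:00.
01:15 Casora Territory − 11h = 14:15 UTC (rolling into the previous day, 28 February 2031).
1 February 2031 is a Saturday, so the first Saturday is February 1 and the third is February 15.
1 November 2031 is a Saturday, so the first Sunday is November 2 and the third is November 16.
At the standard offset (UTC−08:30), 14:15 UTC − 8h30m = 05:45 Dorax Prefecture standard time.
Daylight saving runs 15 February – 16 November; the standard-time date in Dorax Prefecture, 28 February 2031, is inside that window, so Dorax Prefecture is at UTC−07:30.
14:15 UTC − 7h30m = 06:45 Dorax Prefecture.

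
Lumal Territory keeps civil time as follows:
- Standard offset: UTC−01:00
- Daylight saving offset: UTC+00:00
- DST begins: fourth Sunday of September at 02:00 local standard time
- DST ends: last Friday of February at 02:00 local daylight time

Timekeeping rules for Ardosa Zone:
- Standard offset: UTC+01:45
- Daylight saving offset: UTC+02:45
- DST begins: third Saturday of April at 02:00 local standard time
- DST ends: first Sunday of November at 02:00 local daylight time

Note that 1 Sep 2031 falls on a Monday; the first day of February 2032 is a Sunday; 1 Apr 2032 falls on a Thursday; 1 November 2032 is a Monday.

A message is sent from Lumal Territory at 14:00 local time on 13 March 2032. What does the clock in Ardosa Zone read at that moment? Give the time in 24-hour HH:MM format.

1 September 2031 is a Monday, so the first Sunday is September 7 and the fourth is September 28.
1 February 2032 is a Sunday, so Fridays fall on 6, 13, 20, 27; the last is February 27.
Daylight saving runs 28 September 2031 – 27 February 2032; 13 March 2032 is outside that window, so Lumal Territory is on standard time at UTC−01:00.
14:00 Lumal Territory + 1h = 15:00 UTC.
1 April 2032 is a Thursday, so the first Saturday is April 3 and the third is April 17.
1 November 2032 is a Monday, so the first Sunday is November 7.
At the standard offset (UTC+01:45), 15:00 UTC + 1h45m = 16:45 Ardosa Zone standard time.
The standard-time date in Ardosa Zone, 13 March 2032, is outside the daylight-saving period (17 April – 7 November), so Ardosa Zone is on standard time, UTC+01:45.
15:00 UTC + 1h45m = 16:45 Ardosa Zone.

16:45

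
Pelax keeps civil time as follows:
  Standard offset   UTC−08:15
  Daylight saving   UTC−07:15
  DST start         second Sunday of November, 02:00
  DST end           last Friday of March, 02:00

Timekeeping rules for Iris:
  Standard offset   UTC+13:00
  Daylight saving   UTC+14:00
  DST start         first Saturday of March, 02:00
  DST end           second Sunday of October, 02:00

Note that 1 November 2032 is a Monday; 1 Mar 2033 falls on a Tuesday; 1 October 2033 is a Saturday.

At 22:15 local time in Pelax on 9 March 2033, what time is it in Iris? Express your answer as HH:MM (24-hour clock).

19:30

1 November 2032 is a Monday, so the first Sunday is November 7 and the second is November 14.
1 March 2033 is a Tuesday, so Fridays fall on 4, 11, 18, 25; the last is March 25.
9 March 2033 falls between 14 November 2032 and 25 March 2033, so daylight saving is in effect and Pelax is at UTC−07:15.
22:15 Pelax + 7h15m = 05:30 UTC (rolling into the next day, 10 March 2033).
1 March 2033 is a Tuesday, so the first Saturday is March 5.
1 October 2033 is a Saturday, so the first Sunday is October 2 and the second is October 9.
At the standard offset (UTC+13:00), 05:30 UTC + 13h = 18:30 Iris standard time.
Daylight saving runs 5 March – 9 October; the standard-time date in Iris, 10 March 2033, is inside that window, so Iris is at UTC+14:00.
05:30 UTC + 14h = 19:30 Iris.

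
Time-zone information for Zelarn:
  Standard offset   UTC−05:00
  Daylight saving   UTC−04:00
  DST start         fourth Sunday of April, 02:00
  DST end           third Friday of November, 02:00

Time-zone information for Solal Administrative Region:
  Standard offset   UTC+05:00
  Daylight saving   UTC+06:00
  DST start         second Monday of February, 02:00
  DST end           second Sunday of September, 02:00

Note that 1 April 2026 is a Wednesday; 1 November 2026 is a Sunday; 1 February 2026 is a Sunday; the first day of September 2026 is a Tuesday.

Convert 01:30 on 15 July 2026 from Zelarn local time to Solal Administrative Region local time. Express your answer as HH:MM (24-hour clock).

1 April 2026 is a Wednesday, so the first Sunday is April 5 and the fourth is April 26.
1 November 2026 is a Sunday, so the first Friday is November 6 and the third is November 20.
15 July 2026 lies within the daylight-saving period (26 April – 20 November), so Zelarn is on daylight time, UTC−04:00.
01:30 Zelarn + 4h = 05:30 UTC.
1 February 2026 is a Sunday, so the first Monday is February 2 and the second is February 9.
1 September 2026 is a Tuesday, so the first Sunday is September 6 and the second is September 13.
At the standard offset (UTC+05:00), 05:30 UTC + 5h = 10:30 Solal Administrative Region standard time.
Daylight saving runs 9 February – 13 September; the standard-time date in Solal Administrative Region, 15 July 2026, is inside that window, so Solal Administrative Region is at UTC+06:00.
05:30 UTC + 6h = 11:30 Solal Administrative Region.

11:30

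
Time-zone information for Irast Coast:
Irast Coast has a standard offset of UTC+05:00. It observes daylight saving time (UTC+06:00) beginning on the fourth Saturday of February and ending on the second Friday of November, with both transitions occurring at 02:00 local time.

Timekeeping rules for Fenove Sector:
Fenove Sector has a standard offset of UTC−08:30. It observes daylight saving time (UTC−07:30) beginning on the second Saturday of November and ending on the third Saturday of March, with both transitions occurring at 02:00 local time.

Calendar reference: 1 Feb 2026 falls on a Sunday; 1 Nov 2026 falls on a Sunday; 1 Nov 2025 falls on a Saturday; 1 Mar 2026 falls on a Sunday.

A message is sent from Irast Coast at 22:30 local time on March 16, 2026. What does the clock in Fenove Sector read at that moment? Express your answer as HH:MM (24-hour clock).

09:00

1 February 2026 is a Sunday, so the first Saturday is February 7 and the fourth is February 28.
1 November 2026 is a Sunday, so the first Friday is November 6 and the second is November 13.
March 16, 2026 falls between 28 February and 13 November, so daylight saving is in effect and Irast Coast is at UTC+06:00.
22:30 Irast Coast − 6h = 16:30 UTC.
1 November 2025 is a Saturday, so the first Saturday is November 1 and the second is November 8.
1 March 2026 is a Sunday, so the first Saturday is March 7 and the third is March 21.
At the standard offset (UTC−08:30), 16:30 UTC − 8h30m = 08:00 Fenove Sector standard time.
Daylight saving runs 8 November 2025 – 21 March 2026; the standard-time date in Fenove Sector, March 16, 2026, is inside that window, so Fenove Sector is at UTC−07:30.
16:30 UTC − 7h30m = 09:00 Fenove Sector.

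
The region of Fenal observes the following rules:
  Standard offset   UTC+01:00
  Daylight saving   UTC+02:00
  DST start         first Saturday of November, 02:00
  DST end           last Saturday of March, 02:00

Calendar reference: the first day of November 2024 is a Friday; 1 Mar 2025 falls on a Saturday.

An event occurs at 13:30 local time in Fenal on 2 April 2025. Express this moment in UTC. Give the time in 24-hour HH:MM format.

1 November 2024 is a Friday, so the first Saturday is November 2.
1 March 2025 is a Saturday, so Saturdays fall on 1, 8, 15, 22, 29; the last is March 29.
2 April 2025 does not fall between 2 November 2024 and 29 March 2025, so daylight saving is not in effect and Fenal is at UTC+01:00.
13:30 local − 1h = 12:30 UTC.

12:30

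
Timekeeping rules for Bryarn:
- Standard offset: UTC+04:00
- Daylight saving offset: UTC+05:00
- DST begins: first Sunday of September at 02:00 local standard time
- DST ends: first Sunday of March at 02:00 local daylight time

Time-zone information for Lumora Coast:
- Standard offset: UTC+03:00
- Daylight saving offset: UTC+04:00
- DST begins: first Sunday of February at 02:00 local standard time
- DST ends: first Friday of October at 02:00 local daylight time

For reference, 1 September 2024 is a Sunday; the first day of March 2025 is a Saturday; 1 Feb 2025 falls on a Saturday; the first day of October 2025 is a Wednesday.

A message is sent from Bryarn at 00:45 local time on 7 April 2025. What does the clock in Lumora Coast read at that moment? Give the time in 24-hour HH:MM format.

1 September 2024 is a Sunday, so the first Sunday is September 1.
1 March 2025 is a Saturday, so the first Sunday is March 2.
Daylight saving runs 1 September 2024 – 2 March 2025; 7 April 2025 is outside that window, so Bryarn is on standard time at UTC+04:00.
00:45 Bryarn − 4h = 20:45 UTC (rolling into the previous day, 6 April 2025).
1 February 2025 is a Saturday, so the first Sunday is February 2.
1 October 2025 is a Wednesday, so the first Friday is October 3.
At the standard offset (UTC+03:00), 20:45 UTC + 3h = 23:45 Lumora Coast standard time.
The standard-time date in Lumora Coast, 6 April 2025, falls between 2 February and 3 October, so daylight saving is in effect and Lumora Coast is at UTC+04:00.
20:45 UTC + 4h = 00:45 Lumora Coast (rolling into the next day, 7 April 2025).

00:45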